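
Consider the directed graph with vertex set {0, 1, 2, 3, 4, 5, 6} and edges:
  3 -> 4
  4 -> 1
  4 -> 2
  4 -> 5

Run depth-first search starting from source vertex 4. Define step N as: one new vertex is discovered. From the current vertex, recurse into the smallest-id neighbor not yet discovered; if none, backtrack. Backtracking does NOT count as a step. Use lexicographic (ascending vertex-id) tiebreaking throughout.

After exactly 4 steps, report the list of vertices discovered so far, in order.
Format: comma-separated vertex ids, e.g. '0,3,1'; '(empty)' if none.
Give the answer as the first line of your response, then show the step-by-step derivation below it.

4,1,2,5

step 1: discover 4; path=4; order=4
step 2: discover 1; path=4>1; order=4,1
step 3: discover 2; path=4>2; order=4,1,2
step 4: discover 5; path=4>5; order=4,1,2,5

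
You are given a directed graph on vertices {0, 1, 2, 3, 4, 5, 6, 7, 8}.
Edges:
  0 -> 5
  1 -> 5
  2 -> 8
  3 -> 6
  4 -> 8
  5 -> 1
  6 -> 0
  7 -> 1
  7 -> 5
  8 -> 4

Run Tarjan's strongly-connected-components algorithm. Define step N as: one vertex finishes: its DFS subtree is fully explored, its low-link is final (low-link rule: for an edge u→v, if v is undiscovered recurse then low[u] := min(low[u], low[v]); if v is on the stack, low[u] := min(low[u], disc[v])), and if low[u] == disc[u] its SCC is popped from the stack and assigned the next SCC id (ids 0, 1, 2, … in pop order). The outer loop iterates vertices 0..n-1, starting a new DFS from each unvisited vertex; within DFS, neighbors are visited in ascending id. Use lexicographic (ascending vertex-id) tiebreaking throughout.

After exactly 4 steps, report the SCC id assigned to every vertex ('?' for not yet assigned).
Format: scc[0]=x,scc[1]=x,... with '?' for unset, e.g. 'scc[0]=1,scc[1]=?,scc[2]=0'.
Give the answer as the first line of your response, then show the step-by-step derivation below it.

scc[0]=1,scc[1]=0,scc[2]=?,scc[3]=?,scc[4]=?,scc[5]=0,scc[6]=?,scc[7]=?,scc[8]=?

step 1: low=(low[0]=0,low[1]=1,low[2]=?,low[3]=?,low[4]=?,low[5]=1,low[6]=?,low[7]=?,low[8]=?); scc=(scc[0]=?,scc[1]=?,scc[2]=?,scc[3]=?,scc[4]=?,scc[5]=?,scc[6]=?,scc[7]=?,scc[8]=?)
step 2: low=(low[0]=0,low[1]=1,low[2]=?,low[3]=?,low[4]=?,low[5]=1,low[6]=?,low[7]=?,low[8]=?); scc=(scc[0]=?,scc[1]=0,scc[2]=?,scc[3]=?,scc[4]=?,scc[5]=0,scc[6]=?,scc[7]=?,scc[8]=?)
step 3: low=(low[0]=0,low[1]=1,low[2]=?,low[3]=?,low[4]=?,low[5]=1,low[6]=?,low[7]=?,low[8]=?); scc=(scc[0]=1,scc[1]=0,scc[2]=?,scc[3]=?,scc[4]=?,scc[5]=0,scc[6]=?,scc[7]=?,scc[8]=?)
step 4: low=(low[0]=0,low[1]=1,low[2]=3,low[3]=?,low[4]=4,low[5]=1,low[6]=?,low[7]=?,low[8]=4); scc=(scc[0]=1,scc[1]=0,scc[2]=?,scc[3]=?,scc[4]=?,scc[5]=0,scc[6]=?,scc[7]=?,scc[8]=?)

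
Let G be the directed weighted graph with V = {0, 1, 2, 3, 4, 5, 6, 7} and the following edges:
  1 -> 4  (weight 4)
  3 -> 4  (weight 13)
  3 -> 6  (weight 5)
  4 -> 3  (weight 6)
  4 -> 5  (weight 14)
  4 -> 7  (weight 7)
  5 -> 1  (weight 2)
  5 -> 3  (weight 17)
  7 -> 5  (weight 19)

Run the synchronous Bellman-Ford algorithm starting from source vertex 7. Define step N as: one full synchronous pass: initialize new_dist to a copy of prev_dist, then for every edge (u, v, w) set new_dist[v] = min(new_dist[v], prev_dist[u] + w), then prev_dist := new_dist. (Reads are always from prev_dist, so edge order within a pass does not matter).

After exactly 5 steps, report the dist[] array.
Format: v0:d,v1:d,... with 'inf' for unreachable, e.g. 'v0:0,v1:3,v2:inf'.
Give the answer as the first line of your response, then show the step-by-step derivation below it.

v0:inf,v1:21,v2:inf,v3:31,v4:25,v5:19,v6:36,v7:0

step 1: dist = v0:inf,v1:inf,v2:inf,v3:inf,v4:inf,v5:19,v6:inf,v7:0
step 2: dist = v0:inf,v1:21,v2:inf,v3:36,v4:inf,v5:19,v6:inf,v7:0
step 3: dist = v0:inf,v1:21,v2:inf,v3:36,v4:25,v5:19,v6:41,v7:0
step 4: dist = v0:inf,v1:21,v2:inf,v3:31,v4:25,v5:19,v6:41,v7:0
step 5: dist = v0:inf,v1:21,v2:inf,v3:31,v4:25,v5:19,v6:36,v7:0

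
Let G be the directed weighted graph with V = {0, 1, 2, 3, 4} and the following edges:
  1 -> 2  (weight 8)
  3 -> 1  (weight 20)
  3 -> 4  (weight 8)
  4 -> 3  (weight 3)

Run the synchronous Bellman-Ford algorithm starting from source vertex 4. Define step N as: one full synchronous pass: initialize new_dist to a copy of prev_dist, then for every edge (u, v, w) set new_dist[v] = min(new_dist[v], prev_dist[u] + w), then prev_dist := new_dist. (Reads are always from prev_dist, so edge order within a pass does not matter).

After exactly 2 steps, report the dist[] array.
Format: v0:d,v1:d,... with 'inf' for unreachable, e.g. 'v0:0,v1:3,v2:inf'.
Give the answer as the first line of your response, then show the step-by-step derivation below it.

v0:inf,v1:23,v2:inf,v3:3,v4:0

step 1: dist = v0:inf,v1:inf,v2:inf,v3:3,v4:0
step 2: dist = v0:inf,v1:23,v2:inf,v3:3,v4:0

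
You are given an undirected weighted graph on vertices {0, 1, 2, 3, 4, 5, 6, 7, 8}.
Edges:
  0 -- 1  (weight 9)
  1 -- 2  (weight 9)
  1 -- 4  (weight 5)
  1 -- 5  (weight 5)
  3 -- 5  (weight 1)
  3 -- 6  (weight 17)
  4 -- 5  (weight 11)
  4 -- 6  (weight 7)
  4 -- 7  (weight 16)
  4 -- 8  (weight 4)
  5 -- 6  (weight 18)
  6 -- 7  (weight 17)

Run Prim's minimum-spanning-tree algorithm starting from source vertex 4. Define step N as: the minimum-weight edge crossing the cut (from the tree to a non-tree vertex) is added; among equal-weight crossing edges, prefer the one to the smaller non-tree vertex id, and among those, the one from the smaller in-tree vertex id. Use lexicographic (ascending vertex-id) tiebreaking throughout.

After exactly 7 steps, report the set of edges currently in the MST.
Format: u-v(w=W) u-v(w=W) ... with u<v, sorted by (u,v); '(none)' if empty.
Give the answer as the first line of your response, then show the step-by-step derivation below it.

0-1(w=9) 1-2(w=9) 1-4(w=5) 1-5(w=5) 3-5(w=1) 4-6(w=7) 4-8(w=4)

step 1: add edge 4-8 (w=4); MST = {4-8(w=4)}
step 2: add edge 1-4 (w=5); MST = {1-4(w=5) 4-8(w=4)}
step 3: add edge 1-5 (w=5); MST = {1-4(w=5) 1-5(w=5) 4-8(w=4)}
step 4: add edge 3-5 (w=1); MST = {1-4(w=5) 1-5(w=5) 3-5(w=1) 4-8(w=4)}
step 5: add edge 4-6 (w=7); MST = {1-4(w=5) 1-5(w=5) 3-5(w=1) 4-6(w=7) 4-8(w=4)}
step 6: add edge 0-1 (w=9); MST = {0-1(w=9) 1-4(w=5) 1-5(w=5) 3-5(w=1) 4-6(w=7) 4-8(w=4)}
step 7: add edge 1-2 (w=9); MST = {0-1(w=9) 1-2(w=9) 1-4(w=5) 1-5(w=5) 3-5(w=1) 4-6(w=7) 4-8(w=4)}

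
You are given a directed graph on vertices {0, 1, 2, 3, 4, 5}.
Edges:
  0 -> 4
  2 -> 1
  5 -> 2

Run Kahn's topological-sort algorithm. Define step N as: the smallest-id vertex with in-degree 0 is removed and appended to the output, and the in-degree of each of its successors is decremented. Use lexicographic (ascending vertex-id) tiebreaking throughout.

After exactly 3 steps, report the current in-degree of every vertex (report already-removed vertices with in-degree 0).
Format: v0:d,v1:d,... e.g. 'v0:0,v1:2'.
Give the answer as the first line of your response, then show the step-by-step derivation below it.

v0:0,v1:1,v2:1,v3:0,v4:0,v5:0

step 1: output 0; order=[0]; indeg=(0,1,1,0,0,0)
step 2: output 3; order=[0,3]; indeg=(0,1,1,0,0,0)
step 3: output 4; order=[0,3,4]; indeg=(0,1,1,0,0,0)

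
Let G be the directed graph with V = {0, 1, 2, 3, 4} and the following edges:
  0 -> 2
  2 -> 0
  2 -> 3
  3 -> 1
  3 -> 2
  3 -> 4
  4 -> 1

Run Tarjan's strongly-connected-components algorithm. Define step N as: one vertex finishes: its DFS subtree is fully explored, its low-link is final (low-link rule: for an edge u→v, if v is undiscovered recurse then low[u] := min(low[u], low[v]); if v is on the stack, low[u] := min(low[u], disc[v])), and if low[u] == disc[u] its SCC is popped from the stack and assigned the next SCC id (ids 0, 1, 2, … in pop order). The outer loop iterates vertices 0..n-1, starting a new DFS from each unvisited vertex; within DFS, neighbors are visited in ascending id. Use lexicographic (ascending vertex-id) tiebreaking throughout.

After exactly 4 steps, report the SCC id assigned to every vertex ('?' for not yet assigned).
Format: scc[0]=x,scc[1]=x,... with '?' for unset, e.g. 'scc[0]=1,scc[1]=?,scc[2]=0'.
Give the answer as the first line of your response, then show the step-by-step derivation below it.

scc[0]=?,scc[1]=0,scc[2]=?,scc[3]=?,scc[4]=1

step 1: low=(low[0]=0,low[1]=3,low[2]=0,low[3]=2,low[4]=?); scc=(scc[0]=?,scc[1]=0,scc[2]=?,scc[3]=?,scc[4]=?)
step 2: low=(low[0]=0,low[1]=3,low[2]=0,low[3]=1,low[4]=4); scc=(scc[0]=?,scc[1]=0,scc[2]=?,scc[3]=?,scc[4]=1)
step 3: low=(low[0]=0,low[1]=3,low[2]=0,low[3]=1,low[4]=4); scc=(scc[0]=?,scc[1]=0,scc[2]=?,scc[3]=?,scc[4]=1)
step 4: low=(low[0]=0,low[1]=3,low[2]=0,low[3]=1,low[4]=4); scc=(scc[0]=?,scc[1]=0,scc[2]=?,scc[3]=?,scc[4]=1)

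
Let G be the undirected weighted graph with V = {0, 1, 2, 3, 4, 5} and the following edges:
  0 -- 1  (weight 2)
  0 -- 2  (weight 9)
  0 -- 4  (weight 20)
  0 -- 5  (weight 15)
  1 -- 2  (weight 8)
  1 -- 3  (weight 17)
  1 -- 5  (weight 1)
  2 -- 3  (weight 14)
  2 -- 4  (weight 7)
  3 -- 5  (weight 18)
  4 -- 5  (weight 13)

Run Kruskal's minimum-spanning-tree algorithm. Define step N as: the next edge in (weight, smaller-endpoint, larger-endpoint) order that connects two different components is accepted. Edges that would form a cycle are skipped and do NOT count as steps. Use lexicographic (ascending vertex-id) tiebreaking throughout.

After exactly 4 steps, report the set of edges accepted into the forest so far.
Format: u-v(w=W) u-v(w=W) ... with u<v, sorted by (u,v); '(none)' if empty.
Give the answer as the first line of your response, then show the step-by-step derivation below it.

0-1(w=2) 1-2(w=8) 1-5(w=1) 2-4(w=7)

step 1: add edge 1-5 (w=1); MST = {1-5(w=1)}
step 2: add edge 0-1 (w=2); MST = {0-1(w=2) 1-5(w=1)}
step 3: add edge 2-4 (w=7); MST = {0-1(w=2) 1-5(w=1) 2-4(w=7)}
step 4: add edge 1-2 (w=8); MST = {0-1(w=2) 1-2(w=8) 1-5(w=1) 2-4(w=7)}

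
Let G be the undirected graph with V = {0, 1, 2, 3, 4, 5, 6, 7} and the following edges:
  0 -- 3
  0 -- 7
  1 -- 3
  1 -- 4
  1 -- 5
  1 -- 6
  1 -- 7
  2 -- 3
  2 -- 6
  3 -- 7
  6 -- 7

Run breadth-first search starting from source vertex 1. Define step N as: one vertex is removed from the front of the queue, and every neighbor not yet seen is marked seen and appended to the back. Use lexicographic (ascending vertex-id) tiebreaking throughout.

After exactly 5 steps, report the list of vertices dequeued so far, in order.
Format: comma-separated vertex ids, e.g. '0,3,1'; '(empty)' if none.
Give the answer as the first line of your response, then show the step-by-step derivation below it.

1,3,4,5,6

step 1: dequeue 1; queue=[3,4,5,6,7]; order=1
step 2: dequeue 3; queue=[4,5,6,7,0,2]; order=1,3
step 3: dequeue 4; queue=[5,6,7,0,2]; order=1,3,4
step 4: dequeue 5; queue=[6,7,0,2]; order=1,3,4,5
step 5: dequeue 6; queue=[7,0,2]; order=1,3,4,5,6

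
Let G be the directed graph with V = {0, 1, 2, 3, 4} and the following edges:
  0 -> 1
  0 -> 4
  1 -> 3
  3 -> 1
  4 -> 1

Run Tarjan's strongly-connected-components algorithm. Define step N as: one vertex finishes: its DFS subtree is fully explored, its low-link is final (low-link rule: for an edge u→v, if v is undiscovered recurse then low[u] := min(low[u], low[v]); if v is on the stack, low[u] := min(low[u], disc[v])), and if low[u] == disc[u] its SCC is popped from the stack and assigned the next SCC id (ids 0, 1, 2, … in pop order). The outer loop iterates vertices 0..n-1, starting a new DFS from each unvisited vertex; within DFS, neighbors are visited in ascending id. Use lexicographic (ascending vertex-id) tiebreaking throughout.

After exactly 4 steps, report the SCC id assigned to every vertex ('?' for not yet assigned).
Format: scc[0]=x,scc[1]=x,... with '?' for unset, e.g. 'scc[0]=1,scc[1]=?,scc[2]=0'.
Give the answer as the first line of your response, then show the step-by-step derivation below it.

scc[0]=2,scc[1]=0,scc[2]=?,scc[3]=0,scc[4]=1

step 1: low=(low[0]=0,low[1]=1,low[2]=?,low[3]=1,low[4]=?); scc=(scc[0]=?,scc[1]=?,scc[2]=?,scc[3]=?,scc[4]=?)
step 2: low=(low[0]=0,low[1]=1,low[2]=?,low[3]=1,low[4]=?); scc=(scc[0]=?,scc[1]=0,scc[2]=?,scc[3]=0,scc[4]=?)
step 3: low=(low[0]=0,low[1]=1,low[2]=?,low[3]=1,low[4]=3); scc=(scc[0]=?,scc[1]=0,scc[2]=?,scc[3]=0,scc[4]=1)
step 4: low=(low[0]=0,low[1]=1,low[2]=?,low[3]=1,low[4]=3); scc=(scc[0]=2,scc[1]=0,scc[2]=?,scc[3]=0,scc[4]=1)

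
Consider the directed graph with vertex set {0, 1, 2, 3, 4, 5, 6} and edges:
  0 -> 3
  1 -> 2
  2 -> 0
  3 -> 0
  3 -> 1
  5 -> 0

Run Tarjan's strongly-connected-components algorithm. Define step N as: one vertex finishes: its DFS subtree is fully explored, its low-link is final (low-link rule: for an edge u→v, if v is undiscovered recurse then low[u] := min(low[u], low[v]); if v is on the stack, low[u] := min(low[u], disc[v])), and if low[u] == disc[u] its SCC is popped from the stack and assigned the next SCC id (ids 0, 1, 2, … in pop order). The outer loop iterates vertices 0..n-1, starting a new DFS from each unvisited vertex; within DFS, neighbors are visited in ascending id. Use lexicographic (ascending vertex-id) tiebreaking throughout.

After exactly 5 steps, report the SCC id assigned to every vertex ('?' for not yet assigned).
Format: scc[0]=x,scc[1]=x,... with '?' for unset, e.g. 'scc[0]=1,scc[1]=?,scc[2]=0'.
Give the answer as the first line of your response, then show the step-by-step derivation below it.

scc[0]=0,scc[1]=0,scc[2]=0,scc[3]=0,scc[4]=1,scc[5]=?,scc[6]=?

step 1: low=(low[0]=0,low[1]=2,low[2]=0,low[3]=0,low[4]=?,low[5]=?,low[6]=?); scc=(scc[0]=?,scc[1]=?,scc[2]=?,scc[3]=?,scc[4]=?,scc[5]=?,scc[6]=?)
step 2: low=(low[0]=0,low[1]=0,low[2]=0,low[3]=0,low[4]=?,low[5]=?,low[6]=?); scc=(scc[0]=?,scc[1]=?,scc[2]=?,scc[3]=?,scc[4]=?,scc[5]=?,scc[6]=?)
step 3: low=(low[0]=0,low[1]=0,low[2]=0,low[3]=0,low[4]=?,low[5]=?,low[6]=?); scc=(scc[0]=?,scc[1]=?,scc[2]=?,scc[3]=?,scc[4]=?,scc[5]=?,scc[6]=?)
step 4: low=(low[0]=0,low[1]=0,low[2]=0,low[3]=0,low[4]=?,low[5]=?,low[6]=?); scc=(scc[0]=0,scc[1]=0,scc[2]=0,scc[3]=0,scc[4]=?,scc[5]=?,scc[6]=?)
step 5: low=(low[0]=0,low[1]=0,low[2]=0,low[3]=0,low[4]=4,low[5]=?,low[6]=?); scc=(scc[0]=0,scc[1]=0,scc[2]=0,scc[3]=0,scc[4]=1,scc[5]=?,scc[6]=?)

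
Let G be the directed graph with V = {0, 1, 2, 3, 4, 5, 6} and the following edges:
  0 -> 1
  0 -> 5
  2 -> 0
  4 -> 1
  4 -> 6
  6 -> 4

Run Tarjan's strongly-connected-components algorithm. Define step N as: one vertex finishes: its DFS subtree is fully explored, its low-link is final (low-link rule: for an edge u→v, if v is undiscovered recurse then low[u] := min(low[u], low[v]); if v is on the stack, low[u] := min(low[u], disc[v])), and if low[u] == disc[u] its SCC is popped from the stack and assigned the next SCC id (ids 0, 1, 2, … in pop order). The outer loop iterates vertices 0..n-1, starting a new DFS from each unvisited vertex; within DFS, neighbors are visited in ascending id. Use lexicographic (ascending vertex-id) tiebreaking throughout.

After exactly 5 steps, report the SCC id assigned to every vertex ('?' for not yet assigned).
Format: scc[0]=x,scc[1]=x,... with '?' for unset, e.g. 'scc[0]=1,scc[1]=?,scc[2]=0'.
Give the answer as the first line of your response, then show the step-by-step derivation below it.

scc[0]=2,scc[1]=0,scc[2]=3,scc[3]=4,scc[4]=?,scc[5]=1,scc[6]=?

step 1: low=(low[0]=0,low[1]=1,low[2]=?,low[3]=?,low[4]=?,low[5]=?,low[6]=?); scc=(scc[0]=?,scc[1]=0,scc[2]=?,scc[3]=?,scc[4]=?,scc[5]=?,scc[6]=?)
step 2: low=(low[0]=0,low[1]=1,low[2]=?,low[3]=?,low[4]=?,low[5]=2,low[6]=?); scc=(scc[0]=?,scc[1]=0,scc[2]=?,scc[3]=?,scc[4]=?,scc[5]=1,scc[6]=?)
step 3: low=(low[0]=0,low[1]=1,low[2]=?,low[3]=?,low[4]=?,low[5]=2,low[6]=?); scc=(scc[0]=2,scc[1]=0,scc[2]=?,scc[3]=?,scc[4]=?,scc[5]=1,scc[6]=?)
step 4: low=(low[0]=0,low[1]=1,low[2]=3,low[3]=?,low[4]=?,low[5]=2,low[6]=?); scc=(scc[0]=2,scc[1]=0,scc[2]=3,scc[3]=?,scc[4]=?,scc[5]=1,scc[6]=?)
step 5: low=(low[0]=0,low[1]=1,low[2]=3,low[3]=4,low[4]=?,low[5]=2,low[6]=?); scc=(scc[0]=2,scc[1]=0,scc[2]=3,scc[3]=4,scc[4]=?,scc[5]=1,scc[6]=?)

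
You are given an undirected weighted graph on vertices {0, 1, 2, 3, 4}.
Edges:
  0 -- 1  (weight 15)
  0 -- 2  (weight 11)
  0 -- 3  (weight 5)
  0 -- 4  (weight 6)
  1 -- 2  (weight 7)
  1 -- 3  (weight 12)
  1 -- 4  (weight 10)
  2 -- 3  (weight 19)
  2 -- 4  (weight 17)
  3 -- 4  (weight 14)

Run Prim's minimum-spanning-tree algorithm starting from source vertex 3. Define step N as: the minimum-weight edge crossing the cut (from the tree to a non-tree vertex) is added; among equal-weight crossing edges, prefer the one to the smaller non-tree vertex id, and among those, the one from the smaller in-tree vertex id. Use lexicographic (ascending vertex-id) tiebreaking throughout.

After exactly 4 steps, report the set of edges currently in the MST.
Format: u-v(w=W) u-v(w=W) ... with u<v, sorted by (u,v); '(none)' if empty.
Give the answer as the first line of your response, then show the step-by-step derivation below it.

0-3(w=5) 0-4(w=6) 1-2(w=7) 1-4(w=10)

step 1: add edge 0-3 (w=5); MST = {0-3(w=5)}
step 2: add edge 0-4 (w=6); MST = {0-3(w=5) 0-4(w=6)}
step 3: add edge 1-4 (w=10); MST = {0-3(w=5) 0-4(w=6) 1-4(w=10)}
step 4: add edge 1-2 (w=7); MST = {0-3(w=5) 0-4(w=6) 1-2(w=7) 1-4(w=10)}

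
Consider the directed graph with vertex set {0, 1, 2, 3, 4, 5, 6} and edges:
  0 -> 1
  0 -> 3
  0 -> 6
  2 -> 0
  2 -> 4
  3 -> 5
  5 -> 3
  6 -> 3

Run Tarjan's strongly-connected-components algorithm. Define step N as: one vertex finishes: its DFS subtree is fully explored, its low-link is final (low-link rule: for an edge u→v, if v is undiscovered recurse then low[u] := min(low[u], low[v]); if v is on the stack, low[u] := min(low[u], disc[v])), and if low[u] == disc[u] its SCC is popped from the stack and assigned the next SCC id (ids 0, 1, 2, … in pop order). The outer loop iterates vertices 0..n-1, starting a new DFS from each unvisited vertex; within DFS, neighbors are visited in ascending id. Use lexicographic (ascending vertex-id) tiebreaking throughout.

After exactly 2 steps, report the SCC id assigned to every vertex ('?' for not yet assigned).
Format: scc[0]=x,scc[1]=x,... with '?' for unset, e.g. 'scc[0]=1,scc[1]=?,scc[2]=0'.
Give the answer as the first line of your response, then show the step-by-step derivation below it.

scc[0]=?,scc[1]=0,scc[2]=?,scc[3]=?,scc[4]=?,scc[5]=?,scc[6]=?

step 1: low=(low[0]=0,low[1]=1,low[2]=?,low[3]=?,low[4]=?,low[5]=?,low[6]=?); scc=(scc[0]=?,scc[1]=0,scc[2]=?,scc[3]=?,scc[4]=?,scc[5]=?,scc[6]=?)
step 2: low=(low[0]=0,low[1]=1,low[2]=?,low[3]=2,low[4]=?,low[5]=2,low[6]=?); scc=(scc[0]=?,scc[1]=0,scc[2]=?,scc[3]=?,scc[4]=?,scc[5]=?,scc[6]=?)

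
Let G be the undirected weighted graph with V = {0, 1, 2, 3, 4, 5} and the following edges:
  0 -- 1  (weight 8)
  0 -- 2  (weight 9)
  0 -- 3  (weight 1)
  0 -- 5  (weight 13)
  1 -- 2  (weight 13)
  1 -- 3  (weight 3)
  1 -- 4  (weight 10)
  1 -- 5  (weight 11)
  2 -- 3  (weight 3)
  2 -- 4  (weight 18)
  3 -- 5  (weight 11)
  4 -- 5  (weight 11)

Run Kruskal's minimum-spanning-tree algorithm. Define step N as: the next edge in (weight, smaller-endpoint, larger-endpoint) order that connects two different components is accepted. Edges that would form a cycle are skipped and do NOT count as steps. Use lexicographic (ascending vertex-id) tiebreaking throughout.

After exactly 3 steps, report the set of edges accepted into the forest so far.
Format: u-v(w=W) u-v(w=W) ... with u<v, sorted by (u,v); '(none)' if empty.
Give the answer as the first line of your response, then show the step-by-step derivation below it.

0-3(w=1) 1-3(w=3) 2-3(w=3)

step 1: add edge 0-3 (w=1); MST = {0-3(w=1)}
step 2: add edge 1-3 (w=3); MST = {0-3(w=1) 1-3(w=3)}
step 3: add edge 2-3 (w=3); MST = {0-3(w=1) 1-3(w=3) 2-3(w=3)}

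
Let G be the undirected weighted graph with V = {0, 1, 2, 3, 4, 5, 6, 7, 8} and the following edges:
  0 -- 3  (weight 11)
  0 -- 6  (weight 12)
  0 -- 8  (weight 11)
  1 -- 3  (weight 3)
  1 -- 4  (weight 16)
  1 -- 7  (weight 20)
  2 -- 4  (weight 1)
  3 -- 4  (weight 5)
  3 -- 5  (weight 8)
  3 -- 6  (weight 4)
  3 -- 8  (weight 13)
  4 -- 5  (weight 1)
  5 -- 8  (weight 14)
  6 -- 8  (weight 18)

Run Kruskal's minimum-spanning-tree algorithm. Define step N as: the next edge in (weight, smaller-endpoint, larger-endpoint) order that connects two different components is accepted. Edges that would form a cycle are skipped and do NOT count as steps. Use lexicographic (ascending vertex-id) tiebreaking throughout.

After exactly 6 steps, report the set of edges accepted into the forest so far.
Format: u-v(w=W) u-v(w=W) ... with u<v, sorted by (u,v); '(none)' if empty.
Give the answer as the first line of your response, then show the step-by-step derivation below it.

0-3(w=11) 1-3(w=3) 2-4(w=1) 3-4(w=5) 3-6(w=4) 4-5(w=1)

step 1: add edge 2-4 (w=1); MST = {2-4(w=1)}
step 2: add edge 4-5 (w=1); MST = {2-4(w=1) 4-5(w=1)}
step 3: add edge 1-3 (w=3); MST = {1-3(w=3) 2-4(w=1) 4-5(w=1)}
step 4: add edge 3-6 (w=4); MST = {1-3(w=3) 2-4(w=1) 3-6(w=4) 4-5(w=1)}
step 5: add edge 3-4 (w=5); MST = {1-3(w=3) 2-4(w=1) 3-4(w=5) 3-6(w=4) 4-5(w=1)}
step 6: add edge 0-3 (w=11); MST = {0-3(w=11) 1-3(w=3) 2-4(w=1) 3-4(w=5) 3-6(w=4) 4-5(w=1)}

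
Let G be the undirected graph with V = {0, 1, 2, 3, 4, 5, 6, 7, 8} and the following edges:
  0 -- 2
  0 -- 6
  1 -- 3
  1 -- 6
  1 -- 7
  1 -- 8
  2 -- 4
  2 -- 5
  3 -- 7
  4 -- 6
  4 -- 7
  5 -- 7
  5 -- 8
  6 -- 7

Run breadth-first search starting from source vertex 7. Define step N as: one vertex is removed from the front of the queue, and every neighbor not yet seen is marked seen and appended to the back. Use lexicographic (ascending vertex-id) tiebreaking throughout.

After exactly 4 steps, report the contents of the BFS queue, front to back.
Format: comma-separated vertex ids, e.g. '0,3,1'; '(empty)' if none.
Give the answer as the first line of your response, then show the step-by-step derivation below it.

5,6,8,2

step 1: dequeue 7; queue=[1,3,4,5,6]; order=7
step 2: dequeue 1; queue=[3,4,5,6,8]; order=7,1
step 3: dequeue 3; queue=[4,5,6,8]; order=7,1,3
step 4: dequeue 4; queue=[5,6,8,2]; order=7,1,3,4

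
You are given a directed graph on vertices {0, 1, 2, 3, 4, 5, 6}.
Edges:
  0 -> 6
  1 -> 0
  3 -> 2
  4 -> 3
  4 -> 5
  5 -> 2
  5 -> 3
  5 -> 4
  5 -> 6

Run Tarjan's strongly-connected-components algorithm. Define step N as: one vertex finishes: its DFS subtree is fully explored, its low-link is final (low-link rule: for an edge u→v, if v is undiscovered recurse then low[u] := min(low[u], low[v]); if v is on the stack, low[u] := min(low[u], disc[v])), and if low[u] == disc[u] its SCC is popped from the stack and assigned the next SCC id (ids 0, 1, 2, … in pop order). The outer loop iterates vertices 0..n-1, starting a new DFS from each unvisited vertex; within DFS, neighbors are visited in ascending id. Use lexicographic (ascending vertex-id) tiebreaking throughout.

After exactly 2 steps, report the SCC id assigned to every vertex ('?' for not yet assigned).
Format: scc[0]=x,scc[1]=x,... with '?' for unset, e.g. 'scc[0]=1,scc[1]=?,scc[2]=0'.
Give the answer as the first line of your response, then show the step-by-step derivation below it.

scc[0]=1,scc[1]=?,scc[2]=?,scc[3]=?,scc[4]=?,scc[5]=?,scc[6]=0

step 1: low=(low[0]=0,low[1]=?,low[2]=?,low[3]=?,low[4]=?,low[5]=?,low[6]=1); scc=(scc[0]=?,scc[1]=?,scc[2]=?,scc[3]=?,scc[4]=?,scc[5]=?,scc[6]=0)
step 2: low=(low[0]=0,low[1]=?,low[2]=?,low[3]=?,low[4]=?,low[5]=?,low[6]=1); scc=(scc[0]=1,scc[1]=?,scc[2]=?,scc[3]=?,scc[4]=?,scc[5]=?,scc[6]=0)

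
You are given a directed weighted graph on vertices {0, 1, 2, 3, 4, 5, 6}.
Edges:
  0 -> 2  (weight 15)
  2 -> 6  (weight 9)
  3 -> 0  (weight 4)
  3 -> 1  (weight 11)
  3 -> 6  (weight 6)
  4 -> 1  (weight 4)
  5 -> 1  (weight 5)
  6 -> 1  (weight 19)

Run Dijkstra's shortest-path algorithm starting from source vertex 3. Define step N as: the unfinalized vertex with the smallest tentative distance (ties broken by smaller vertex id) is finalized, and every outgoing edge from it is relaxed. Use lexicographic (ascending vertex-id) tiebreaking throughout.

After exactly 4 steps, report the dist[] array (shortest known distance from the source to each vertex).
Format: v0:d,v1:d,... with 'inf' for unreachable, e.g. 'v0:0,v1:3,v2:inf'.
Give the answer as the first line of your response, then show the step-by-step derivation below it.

v0:4,v1:11,v2:19,v3:0,v4:inf,v5:inf,v6:6

step 1: dist = v0:4,v1:11,v2:inf,v3:0,v4:inf,v5:inf,v6:6
step 2: dist = v0:4,v1:11,v2:19,v3:0,v4:inf,v5:inf,v6:6
step 3: dist = v0:4,v1:11,v2:19,v3:0,v4:inf,v5:inf,v6:6
step 4: dist = v0:4,v1:11,v2:19,v3:0,v4:inf,v5:inf,v6:6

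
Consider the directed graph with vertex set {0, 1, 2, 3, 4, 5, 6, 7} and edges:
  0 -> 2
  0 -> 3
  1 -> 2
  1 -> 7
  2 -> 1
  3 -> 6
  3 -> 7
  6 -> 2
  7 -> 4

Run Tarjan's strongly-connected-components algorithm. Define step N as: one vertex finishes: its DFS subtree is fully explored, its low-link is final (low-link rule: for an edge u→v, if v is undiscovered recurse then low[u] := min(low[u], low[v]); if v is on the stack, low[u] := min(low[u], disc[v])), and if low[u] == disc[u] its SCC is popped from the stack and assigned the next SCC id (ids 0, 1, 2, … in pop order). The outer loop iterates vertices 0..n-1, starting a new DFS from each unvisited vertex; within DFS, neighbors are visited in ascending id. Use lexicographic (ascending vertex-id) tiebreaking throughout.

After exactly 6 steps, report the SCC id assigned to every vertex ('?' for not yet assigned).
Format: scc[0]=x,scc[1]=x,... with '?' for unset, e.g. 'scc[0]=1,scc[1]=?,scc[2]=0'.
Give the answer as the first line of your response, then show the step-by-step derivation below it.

scc[0]=?,scc[1]=2,scc[2]=2,scc[3]=4,scc[4]=0,scc[5]=?,scc[6]=3,scc[7]=1

step 1: low=(low[0]=0,low[1]=1,low[2]=1,low[3]=?,low[4]=4,low[5]=?,low[6]=?,low[7]=3); scc=(scc[0]=?,scc[1]=?,scc[2]=?,scc[3]=?,scc[4]=0,scc[5]=?,scc[6]=?,scc[7]=?)
step 2: low=(low[0]=0,low[1]=1,low[2]=1,low[3]=?,low[4]=4,low[5]=?,low[6]=?,low[7]=3); scc=(scc[0]=?,scc[1]=?,scc[2]=?,scc[3]=?,scc[4]=0,scc[5]=?,scc[6]=?,scc[7]=1)
step 3: low=(low[0]=0,low[1]=1,low[2]=1,low[3]=?,low[4]=4,low[5]=?,low[6]=?,low[7]=3); scc=(scc[0]=?,scc[1]=?,scc[2]=?,scc[3]=?,scc[4]=0,scc[5]=?,scc[6]=?,scc[7]=1)
step 4: low=(low[0]=0,low[1]=1,low[2]=1,low[3]=?,low[4]=4,low[5]=?,low[6]=?,low[7]=3); scc=(scc[0]=?,scc[1]=2,scc[2]=2,scc[3]=?,scc[4]=0,scc[5]=?,scc[6]=?,scc[7]=1)
step 5: low=(low[0]=0,low[1]=1,low[2]=1,low[3]=5,low[4]=4,low[5]=?,low[6]=6,low[7]=3); scc=(scc[0]=?,scc[1]=2,scc[2]=2,scc[3]=?,scc[4]=0,scc[5]=?,scc[6]=3,scc[7]=1)
step 6: low=(low[0]=0,low[1]=1,low[2]=1,low[3]=5,low[4]=4,low[5]=?,low[6]=6,low[7]=3); scc=(scc[0]=?,scc[1]=2,scc[2]=2,scc[3]=4,scc[4]=0,scc[5]=?,scc[6]=3,scc[7]=1)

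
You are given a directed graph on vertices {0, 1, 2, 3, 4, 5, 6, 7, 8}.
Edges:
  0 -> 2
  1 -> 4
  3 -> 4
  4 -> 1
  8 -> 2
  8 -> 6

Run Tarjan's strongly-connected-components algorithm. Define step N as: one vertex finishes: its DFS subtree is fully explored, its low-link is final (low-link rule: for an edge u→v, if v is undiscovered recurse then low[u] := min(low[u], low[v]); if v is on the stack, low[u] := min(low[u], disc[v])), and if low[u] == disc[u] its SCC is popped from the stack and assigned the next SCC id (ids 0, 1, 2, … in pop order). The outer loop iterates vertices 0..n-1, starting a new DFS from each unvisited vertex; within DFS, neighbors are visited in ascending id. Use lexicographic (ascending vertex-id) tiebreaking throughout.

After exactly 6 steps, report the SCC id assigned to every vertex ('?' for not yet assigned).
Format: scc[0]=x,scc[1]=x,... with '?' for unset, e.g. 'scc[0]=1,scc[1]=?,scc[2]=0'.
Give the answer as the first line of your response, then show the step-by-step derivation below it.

scc[0]=1,scc[1]=2,scc[2]=0,scc[3]=3,scc[4]=2,scc[5]=4,scc[6]=?,scc[7]=?,scc[8]=?

step 1: low=(low[0]=0,low[1]=?,low[2]=1,low[3]=?,low[4]=?,low[5]=?,low[6]=?,low[7]=?,low[8]=?); scc=(scc[0]=?,scc[1]=?,scc[2]=0,scc[3]=?,scc[4]=?,scc[5]=?,scc[6]=?,scc[7]=?,scc[8]=?)
step 2: low=(low[0]=0,low[1]=?,low[2]=1,low[3]=?,low[4]=?,low[5]=?,low[6]=?,low[7]=?,low[8]=?); scc=(scc[0]=1,scc[1]=?,scc[2]=0,scc[3]=?,scc[4]=?,scc[5]=?,scc[6]=?,scc[7]=?,scc[8]=?)
step 3: low=(low[0]=0,low[1]=2,low[2]=1,low[3]=?,low[4]=2,low[5]=?,low[6]=?,low[7]=?,low[8]=?); scc=(scc[0]=1,scc[1]=?,scc[2]=0,scc[3]=?,scc[4]=?,scc[5]=?,scc[6]=?,scc[7]=?,scc[8]=?)
step 4: low=(low[0]=0,low[1]=2,low[2]=1,low[3]=?,low[4]=2,low[5]=?,low[6]=?,low[7]=?,low[8]=?); scc=(scc[0]=1,scc[1]=2,scc[2]=0,scc[3]=?,scc[4]=2,scc[5]=?,scc[6]=?,scc[7]=?,scc[8]=?)
step 5: low=(low[0]=0,low[1]=2,low[2]=1,low[3]=4,low[4]=2,low[5]=?,low[6]=?,low[7]=?,low[8]=?); scc=(scc[0]=1,scc[1]=2,scc[2]=0,scc[3]=3,scc[4]=2,scc[5]=?,scc[6]=?,scc[7]=?,scc[8]=?)
step 6: low=(low[0]=0,low[1]=2,low[2]=1,low[3]=4,low[4]=2,low[5]=5,low[6]=?,low[7]=?,low[8]=?); scc=(scc[0]=1,scc[1]=2,scc[2]=0,scc[3]=3,scc[4]=2,scc[5]=4,scc[6]=?,scc[7]=?,scc[8]=?)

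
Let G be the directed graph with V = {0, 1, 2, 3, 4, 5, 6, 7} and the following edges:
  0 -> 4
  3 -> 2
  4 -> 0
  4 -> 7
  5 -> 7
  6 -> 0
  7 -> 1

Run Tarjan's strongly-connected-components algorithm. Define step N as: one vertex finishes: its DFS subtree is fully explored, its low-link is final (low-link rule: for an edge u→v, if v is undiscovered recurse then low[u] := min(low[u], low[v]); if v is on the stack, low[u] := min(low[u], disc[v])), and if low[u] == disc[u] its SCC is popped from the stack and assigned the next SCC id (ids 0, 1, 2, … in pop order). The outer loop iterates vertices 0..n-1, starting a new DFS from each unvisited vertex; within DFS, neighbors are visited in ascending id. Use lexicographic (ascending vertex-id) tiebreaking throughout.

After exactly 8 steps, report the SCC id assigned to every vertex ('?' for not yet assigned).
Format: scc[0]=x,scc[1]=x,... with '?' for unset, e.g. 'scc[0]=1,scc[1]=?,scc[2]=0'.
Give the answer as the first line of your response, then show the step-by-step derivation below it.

scc[0]=2,scc[1]=0,scc[2]=3,scc[3]=4,scc[4]=2,scc[5]=5,scc[6]=6,scc[7]=1

step 1: low=(low[0]=0,low[1]=3,low[2]=?,low[3]=?,low[4]=0,low[5]=?,low[6]=?,low[7]=2); scc=(scc[0]=?,scc[1]=0,scc[2]=?,scc[3]=?,scc[4]=?,scc[5]=?,scc[6]=?,scc[7]=?)
step 2: low=(low[0]=0,low[1]=3,low[2]=?,low[3]=?,low[4]=0,low[5]=?,low[6]=?,low[7]=2); scc=(scc[0]=?,scc[1]=0,scc[2]=?,scc[3]=?,scc[4]=?,scc[5]=?,scc[6]=?,scc[7]=1)
step 3: low=(low[0]=0,low[1]=3,low[2]=?,low[3]=?,low[4]=0,low[5]=?,low[6]=?,low[7]=2); scc=(scc[0]=?,scc[1]=0,scc[2]=?,scc[3]=?,scc[4]=?,scc[5]=?,scc[6]=?,scc[7]=1)
step 4: low=(low[0]=0,low[1]=3,low[2]=?,low[3]=?,low[4]=0,low[5]=?,low[6]=?,low[7]=2); scc=(scc[0]=2,scc[1]=0,scc[2]=?,scc[3]=?,scc[4]=2,scc[5]=?,scc[6]=?,scc[7]=1)
step 5: low=(low[0]=0,low[1]=3,low[2]=4,low[3]=?,low[4]=0,low[5]=?,low[6]=?,low[7]=2); scc=(scc[0]=2,scc[1]=0,scc[2]=3,scc[3]=?,scc[4]=2,scc[5]=?,scc[6]=?,scc[7]=1)
step 6: low=(low[0]=0,low[1]=3,low[2]=4,low[3]=5,low[4]=0,low[5]=?,low[6]=?,low[7]=2); scc=(scc[0]=2,scc[1]=0,scc[2]=3,scc[3]=4,scc[4]=2,scc[5]=?,scc[6]=?,scc[7]=1)
step 7: low=(low[0]=0,low[1]=3,low[2]=4,low[3]=5,low[4]=0,low[5]=6,low[6]=?,low[7]=2); scc=(scc[0]=2,scc[1]=0,scc[2]=3,scc[3]=4,scc[4]=2,scc[5]=5,scc[6]=?,scc[7]=1)
step 8: low=(low[0]=0,low[1]=3,low[2]=4,low[3]=5,low[4]=0,low[5]=6,low[6]=7,low[7]=2); scc=(scc[0]=2,scc[1]=0,scc[2]=3,scc[3]=4,scc[4]=2,scc[5]=5,scc[6]=6,scc[7]=1)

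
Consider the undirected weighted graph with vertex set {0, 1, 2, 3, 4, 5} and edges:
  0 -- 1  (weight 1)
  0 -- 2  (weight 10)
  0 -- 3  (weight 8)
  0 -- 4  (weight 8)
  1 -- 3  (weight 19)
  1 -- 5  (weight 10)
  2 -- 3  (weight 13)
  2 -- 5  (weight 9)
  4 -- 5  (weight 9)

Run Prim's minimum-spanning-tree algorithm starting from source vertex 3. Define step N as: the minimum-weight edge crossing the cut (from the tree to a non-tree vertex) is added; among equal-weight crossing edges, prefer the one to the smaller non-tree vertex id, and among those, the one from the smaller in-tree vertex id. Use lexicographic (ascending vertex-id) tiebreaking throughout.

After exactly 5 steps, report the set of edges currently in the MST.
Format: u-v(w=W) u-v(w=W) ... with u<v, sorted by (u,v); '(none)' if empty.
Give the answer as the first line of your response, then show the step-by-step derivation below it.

0-1(w=1) 0-3(w=8) 0-4(w=8) 2-5(w=9) 4-5(w=9)

step 1: add edge 0-3 (w=8); MST = {0-3(w=8)}
step 2: add edge 0-1 (w=1); MST = {0-1(w=1) 0-3(w=8)}
step 3: add edge 0-4 (w=8); MST = {0-1(w=1) 0-3(w=8) 0-4(w=8)}
step 4: add edge 4-5 (w=9); MST = {0-1(w=1) 0-3(w=8) 0-4(w=8) 4-5(w=9)}
step 5: add edge 2-5 (w=9); MST = {0-1(w=1) 0-3(w=8) 0-4(w=8) 2-5(w=9) 4-5(w=9)}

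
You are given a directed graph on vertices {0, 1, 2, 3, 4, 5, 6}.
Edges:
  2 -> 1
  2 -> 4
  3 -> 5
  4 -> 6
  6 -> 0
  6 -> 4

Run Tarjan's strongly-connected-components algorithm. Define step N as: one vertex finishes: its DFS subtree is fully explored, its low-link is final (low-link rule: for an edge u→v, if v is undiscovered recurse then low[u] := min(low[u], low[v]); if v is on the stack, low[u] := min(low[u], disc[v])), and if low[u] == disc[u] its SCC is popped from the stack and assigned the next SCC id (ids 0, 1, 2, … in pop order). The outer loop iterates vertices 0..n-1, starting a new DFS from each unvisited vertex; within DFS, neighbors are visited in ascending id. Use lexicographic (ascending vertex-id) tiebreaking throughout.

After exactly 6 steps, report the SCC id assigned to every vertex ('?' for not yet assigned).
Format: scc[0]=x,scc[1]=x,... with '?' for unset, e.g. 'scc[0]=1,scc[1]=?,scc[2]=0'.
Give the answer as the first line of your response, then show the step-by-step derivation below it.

scc[0]=0,scc[1]=1,scc[2]=3,scc[3]=?,scc[4]=2,scc[5]=4,scc[6]=2

step 1: low=(low[0]=0,low[1]=?,low[2]=?,low[3]=?,low[4]=?,low[5]=?,low[6]=?); scc=(scc[0]=0,scc[1]=?,scc[2]=?,scc[3]=?,scc[4]=?,scc[5]=?,scc[6]=?)
step 2: low=(low[0]=0,low[1]=1,low[2]=?,low[3]=?,low[4]=?,low[5]=?,low[6]=?); scc=(scc[0]=0,scc[1]=1,scc[2]=?,scc[3]=?,scc[4]=?,scc[5]=?,scc[6]=?)
step 3: low=(low[0]=0,low[1]=1,low[2]=2,low[3]=?,low[4]=3,low[5]=?,low[6]=3); scc=(scc[0]=0,scc[1]=1,scc[2]=?,scc[3]=?,scc[4]=?,scc[5]=?,scc[6]=?)
step 4: low=(low[0]=0,low[1]=1,low[2]=2,low[3]=?,low[4]=3,low[5]=?,low[6]=3); scc=(scc[0]=0,scc[1]=1,scc[2]=?,scc[3]=?,scc[4]=2,scc[5]=?,scc[6]=2)
step 5: low=(low[0]=0,low[1]=1,low[2]=2,low[3]=?,low[4]=3,low[5]=?,low[6]=3); scc=(scc[0]=0,scc[1]=1,scc[2]=3,scc[3]=?,scc[4]=2,scc[5]=?,scc[6]=2)
step 6: low=(low[0]=0,low[1]=1,low[2]=2,low[3]=5,low[4]=3,low[5]=6,low[6]=3); scc=(scc[0]=0,scc[1]=1,scc[2]=3,scc[3]=?,scc[4]=2,scc[5]=4,scc[6]=2)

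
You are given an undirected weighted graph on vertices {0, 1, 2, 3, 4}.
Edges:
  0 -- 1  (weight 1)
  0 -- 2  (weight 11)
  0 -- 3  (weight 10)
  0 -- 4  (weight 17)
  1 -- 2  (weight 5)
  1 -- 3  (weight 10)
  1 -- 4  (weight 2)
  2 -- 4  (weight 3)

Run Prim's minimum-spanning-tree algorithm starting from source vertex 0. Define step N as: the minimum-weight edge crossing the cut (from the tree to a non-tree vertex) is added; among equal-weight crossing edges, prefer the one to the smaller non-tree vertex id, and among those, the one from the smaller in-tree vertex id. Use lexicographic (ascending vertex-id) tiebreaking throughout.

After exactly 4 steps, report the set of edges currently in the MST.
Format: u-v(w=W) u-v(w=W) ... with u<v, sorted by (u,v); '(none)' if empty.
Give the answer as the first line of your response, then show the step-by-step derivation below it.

0-1(w=1) 0-3(w=10) 1-4(w=2) 2-4(w=3)

step 1: add edge 0-1 (w=1); MST = {0-1(w=1)}
step 2: add edge 1-4 (w=2); MST = {0-1(w=1) 1-4(w=2)}
step 3: add edge 2-4 (w=3); MST = {0-1(w=1) 1-4(w=2) 2-4(w=3)}
step 4: add edge 0-3 (w=10); MST = {0-1(w=1) 0-3(w=10) 1-4(w=2) 2-4(w=3)}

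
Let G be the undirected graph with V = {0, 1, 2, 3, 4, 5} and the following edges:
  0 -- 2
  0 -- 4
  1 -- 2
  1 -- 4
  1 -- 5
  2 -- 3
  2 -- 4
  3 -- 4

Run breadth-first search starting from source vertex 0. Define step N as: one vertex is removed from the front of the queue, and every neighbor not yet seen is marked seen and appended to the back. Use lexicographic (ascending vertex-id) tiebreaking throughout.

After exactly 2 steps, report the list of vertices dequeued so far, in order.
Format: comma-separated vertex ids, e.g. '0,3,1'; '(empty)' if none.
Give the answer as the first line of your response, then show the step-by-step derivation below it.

0,2

step 1: dequeue 0; queue=[2,4]; order=0
step 2: dequeue 2; queue=[4,1,3]; order=0,2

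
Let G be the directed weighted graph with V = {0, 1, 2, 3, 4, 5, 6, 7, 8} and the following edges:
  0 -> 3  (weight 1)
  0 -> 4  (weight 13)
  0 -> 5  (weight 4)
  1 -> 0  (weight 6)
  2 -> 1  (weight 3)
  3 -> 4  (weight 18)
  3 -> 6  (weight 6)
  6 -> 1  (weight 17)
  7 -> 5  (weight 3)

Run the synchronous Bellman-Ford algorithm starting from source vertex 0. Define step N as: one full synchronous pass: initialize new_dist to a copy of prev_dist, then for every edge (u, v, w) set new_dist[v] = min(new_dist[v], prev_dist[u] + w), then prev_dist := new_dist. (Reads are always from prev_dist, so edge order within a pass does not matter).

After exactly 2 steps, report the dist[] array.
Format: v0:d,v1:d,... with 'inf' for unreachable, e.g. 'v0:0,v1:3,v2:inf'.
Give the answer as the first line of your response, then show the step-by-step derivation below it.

v0:0,v1:inf,v2:inf,v3:1,v4:13,v5:4,v6:7,v7:inf,v8:inf

step 1: dist = v0:0,v1:inf,v2:inf,v3:1,v4:13,v5:4,v6:inf,v7:inf,v8:inf
step 2: dist = v0:0,v1:inf,v2:inf,v3:1,v4:13,v5:4,v6:7,v7:inf,v8:inf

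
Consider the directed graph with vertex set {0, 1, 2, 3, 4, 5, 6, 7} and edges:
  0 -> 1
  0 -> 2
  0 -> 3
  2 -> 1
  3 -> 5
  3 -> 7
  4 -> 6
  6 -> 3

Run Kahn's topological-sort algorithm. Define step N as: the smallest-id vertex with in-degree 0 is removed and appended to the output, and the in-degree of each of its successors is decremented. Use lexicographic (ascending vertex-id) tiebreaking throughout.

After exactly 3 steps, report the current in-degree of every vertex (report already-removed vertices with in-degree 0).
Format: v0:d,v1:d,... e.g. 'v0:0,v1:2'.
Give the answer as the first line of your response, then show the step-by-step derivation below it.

v0:0,v1:0,v2:0,v3:1,v4:0,v5:1,v6:1,v7:1

step 1: output 0; order=[0]; indeg=(0,1,0,1,0,1,1,1)
step 2: output 2; order=[0,2]; indeg=(0,0,0,1,0,1,1,1)
step 3: output 1; order=[0,2,1]; indeg=(0,0,0,1,0,1,1,1)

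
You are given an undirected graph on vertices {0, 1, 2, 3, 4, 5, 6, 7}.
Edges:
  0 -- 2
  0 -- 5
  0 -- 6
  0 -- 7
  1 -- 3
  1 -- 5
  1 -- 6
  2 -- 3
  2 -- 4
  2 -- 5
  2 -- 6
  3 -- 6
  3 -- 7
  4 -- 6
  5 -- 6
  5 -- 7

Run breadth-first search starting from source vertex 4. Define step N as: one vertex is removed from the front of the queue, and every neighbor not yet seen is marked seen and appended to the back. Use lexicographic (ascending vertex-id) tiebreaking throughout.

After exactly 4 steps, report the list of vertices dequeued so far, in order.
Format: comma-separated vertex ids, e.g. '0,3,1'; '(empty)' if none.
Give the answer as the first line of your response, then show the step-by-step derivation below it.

4,2,6,0

step 1: dequeue 4; queue=[2,6]; order=4
step 2: dequeue 2; queue=[6,0,3,5]; order=4,2
step 3: dequeue 6; queue=[0,3,5,1]; order=4,2,6
step 4: dequeue 0; queue=[3,5,1,7]; order=4,2,6,0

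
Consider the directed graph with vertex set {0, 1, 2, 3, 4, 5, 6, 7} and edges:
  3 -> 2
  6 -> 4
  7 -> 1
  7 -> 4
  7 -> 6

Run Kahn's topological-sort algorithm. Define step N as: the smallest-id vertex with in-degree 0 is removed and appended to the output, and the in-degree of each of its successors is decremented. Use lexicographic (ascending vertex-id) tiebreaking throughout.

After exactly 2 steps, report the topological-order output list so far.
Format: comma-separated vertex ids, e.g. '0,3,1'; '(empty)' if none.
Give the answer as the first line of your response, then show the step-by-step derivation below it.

0,3

step 1: output 0; order=[0]; indeg=(0,1,1,0,2,0,1,0)
step 2: output 3; order=[0,3]; indeg=(0,1,0,0,2,0,1,0)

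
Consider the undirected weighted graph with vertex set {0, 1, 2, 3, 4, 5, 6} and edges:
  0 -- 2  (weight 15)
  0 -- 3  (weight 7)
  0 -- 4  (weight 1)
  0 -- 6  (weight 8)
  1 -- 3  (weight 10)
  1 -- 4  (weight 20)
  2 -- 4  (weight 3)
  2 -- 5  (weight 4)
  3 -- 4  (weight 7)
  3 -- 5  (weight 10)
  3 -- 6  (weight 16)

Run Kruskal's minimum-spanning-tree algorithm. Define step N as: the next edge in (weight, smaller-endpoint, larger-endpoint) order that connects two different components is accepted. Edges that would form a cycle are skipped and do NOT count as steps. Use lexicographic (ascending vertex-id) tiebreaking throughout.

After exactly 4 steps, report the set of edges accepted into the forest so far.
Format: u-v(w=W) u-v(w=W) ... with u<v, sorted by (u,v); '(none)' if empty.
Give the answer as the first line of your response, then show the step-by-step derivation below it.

0-3(w=7) 0-4(w=1) 2-4(w=3) 2-5(w=4)

step 1: add edge 0-4 (w=1); MST = {0-4(w=1)}
step 2: add edge 2-4 (w=3); MST = {0-4(w=1) 2-4(w=3)}
step 3: add edge 2-5 (w=4); MST = {0-4(w=1) 2-4(w=3) 2-5(w=4)}
step 4: add edge 0-3 (w=7); MST = {0-3(w=7) 0-4(w=1) 2-4(w=3) 2-5(w=4)}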